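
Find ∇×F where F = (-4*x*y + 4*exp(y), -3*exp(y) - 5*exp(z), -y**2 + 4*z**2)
(-2*y + 5*exp(z), 0, 4*x - 4*exp(y))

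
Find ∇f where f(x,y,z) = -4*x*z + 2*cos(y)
(-4*z, -2*sin(y), -4*x)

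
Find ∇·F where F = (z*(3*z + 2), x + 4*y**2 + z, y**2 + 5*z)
8*y + 5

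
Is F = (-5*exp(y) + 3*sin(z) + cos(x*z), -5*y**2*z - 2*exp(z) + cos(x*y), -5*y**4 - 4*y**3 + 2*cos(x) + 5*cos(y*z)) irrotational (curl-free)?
No, ∇×F = (-20*y**3 - 7*y**2 - 5*z*sin(y*z) + 2*exp(z), -x*sin(x*z) + 2*sin(x) + 3*cos(z), -y*sin(x*y) + 5*exp(y))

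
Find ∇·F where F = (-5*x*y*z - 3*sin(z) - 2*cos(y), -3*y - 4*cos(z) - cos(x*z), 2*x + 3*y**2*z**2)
6*y**2*z - 5*y*z - 3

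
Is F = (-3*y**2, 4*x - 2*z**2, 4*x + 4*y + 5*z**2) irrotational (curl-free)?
No, ∇×F = (4*z + 4, -4, 6*y + 4)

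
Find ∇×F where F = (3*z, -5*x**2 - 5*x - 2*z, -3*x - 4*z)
(2, 6, -10*x - 5)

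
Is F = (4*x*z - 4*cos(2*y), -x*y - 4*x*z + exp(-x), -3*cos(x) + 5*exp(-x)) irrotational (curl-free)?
No, ∇×F = (4*x, 4*x - 3*sin(x) + 5*exp(-x), -y - 4*z - 8*sin(2*y) - exp(-x))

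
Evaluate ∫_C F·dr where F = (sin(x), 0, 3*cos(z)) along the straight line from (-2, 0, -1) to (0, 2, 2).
-1 + cos(2) + 3*sin(1) + 3*sin(2)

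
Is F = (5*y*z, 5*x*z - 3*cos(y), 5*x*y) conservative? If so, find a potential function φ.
Yes, F is conservative. φ = 5*x*y*z - 3*sin(y)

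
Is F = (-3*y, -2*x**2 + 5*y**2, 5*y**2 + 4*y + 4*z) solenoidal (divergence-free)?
No, ∇·F = 10*y + 4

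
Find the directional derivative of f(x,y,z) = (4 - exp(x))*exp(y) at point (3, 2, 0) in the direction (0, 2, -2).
sqrt(2)*(4 - exp(3))*exp(2)/2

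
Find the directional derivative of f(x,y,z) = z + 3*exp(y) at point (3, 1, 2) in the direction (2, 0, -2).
-sqrt(2)/2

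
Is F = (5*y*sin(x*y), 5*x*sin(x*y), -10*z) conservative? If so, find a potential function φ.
Yes, F is conservative. φ = -5*z**2 - 5*cos(x*y)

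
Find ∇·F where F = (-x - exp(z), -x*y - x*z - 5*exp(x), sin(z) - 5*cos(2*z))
-x + 10*sin(2*z) + cos(z) - 1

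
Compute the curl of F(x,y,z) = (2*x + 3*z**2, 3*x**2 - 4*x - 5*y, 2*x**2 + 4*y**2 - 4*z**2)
(8*y, -4*x + 6*z, 6*x - 4)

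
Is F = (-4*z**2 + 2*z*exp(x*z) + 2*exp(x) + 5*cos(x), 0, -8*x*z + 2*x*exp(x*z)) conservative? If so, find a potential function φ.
Yes, F is conservative. φ = -4*x*z**2 + 2*exp(x) + 2*exp(x*z) + 5*sin(x)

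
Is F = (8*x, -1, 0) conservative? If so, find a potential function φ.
Yes, F is conservative. φ = 4*x**2 - y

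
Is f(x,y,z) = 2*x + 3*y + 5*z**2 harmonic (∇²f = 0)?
No, ∇²f = 10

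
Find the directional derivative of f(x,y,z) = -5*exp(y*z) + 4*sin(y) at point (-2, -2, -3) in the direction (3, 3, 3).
sqrt(3)*(4*cos(2) + 25*exp(6))/3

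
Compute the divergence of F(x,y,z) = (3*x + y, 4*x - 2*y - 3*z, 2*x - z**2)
1 - 2*z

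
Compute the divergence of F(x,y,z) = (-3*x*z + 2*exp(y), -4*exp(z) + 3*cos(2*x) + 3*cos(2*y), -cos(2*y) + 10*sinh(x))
-3*z - 6*sin(2*y)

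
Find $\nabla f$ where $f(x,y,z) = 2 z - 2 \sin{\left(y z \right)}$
(0, -2*z*cos(y*z), -2*y*cos(y*z) + 2)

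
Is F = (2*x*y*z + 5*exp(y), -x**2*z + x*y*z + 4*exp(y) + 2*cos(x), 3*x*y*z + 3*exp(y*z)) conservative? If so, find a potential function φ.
No, ∇×F = (x**2 - x*y + 3*x*z + 3*z*exp(y*z), y*(2*x - 3*z), -4*x*z + y*z - 5*exp(y) - 2*sin(x)) ≠ 0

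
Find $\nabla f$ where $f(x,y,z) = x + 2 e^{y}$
(1, 2*exp(y), 0)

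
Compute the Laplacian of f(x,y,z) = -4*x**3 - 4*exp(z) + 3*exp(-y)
-24*x - 4*exp(z) + 3*exp(-y)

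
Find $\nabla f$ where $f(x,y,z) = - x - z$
(-1, 0, -1)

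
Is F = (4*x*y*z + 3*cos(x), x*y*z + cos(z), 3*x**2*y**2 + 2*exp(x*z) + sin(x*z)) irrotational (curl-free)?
No, ∇×F = (6*x**2*y - x*y + sin(z), -6*x*y**2 + 4*x*y - 2*z*exp(x*z) - z*cos(x*z), z*(-4*x + y))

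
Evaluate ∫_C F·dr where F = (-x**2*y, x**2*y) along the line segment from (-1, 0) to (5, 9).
297/2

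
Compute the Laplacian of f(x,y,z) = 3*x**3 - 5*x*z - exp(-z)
18*x - exp(-z)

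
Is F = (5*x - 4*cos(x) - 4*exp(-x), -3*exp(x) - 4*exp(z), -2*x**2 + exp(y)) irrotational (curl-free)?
No, ∇×F = (exp(y) + 4*exp(z), 4*x, -3*exp(x))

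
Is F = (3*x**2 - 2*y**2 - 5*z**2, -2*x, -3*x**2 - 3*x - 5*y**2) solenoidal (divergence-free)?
No, ∇·F = 6*x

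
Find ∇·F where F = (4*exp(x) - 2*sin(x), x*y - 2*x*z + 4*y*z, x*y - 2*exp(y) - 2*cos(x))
x + 4*z + 4*exp(x) - 2*cos(x)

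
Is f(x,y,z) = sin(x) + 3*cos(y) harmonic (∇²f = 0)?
No, ∇²f = -sin(x) - 3*cos(y)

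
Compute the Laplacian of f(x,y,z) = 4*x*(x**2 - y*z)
24*x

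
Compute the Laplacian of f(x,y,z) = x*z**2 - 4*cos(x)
2*x + 4*cos(x)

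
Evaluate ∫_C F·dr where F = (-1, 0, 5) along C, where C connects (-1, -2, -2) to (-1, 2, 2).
20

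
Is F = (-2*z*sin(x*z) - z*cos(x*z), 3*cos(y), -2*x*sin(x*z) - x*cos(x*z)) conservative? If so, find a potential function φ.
Yes, F is conservative. φ = 3*sin(y) - sin(x*z) + 2*cos(x*z)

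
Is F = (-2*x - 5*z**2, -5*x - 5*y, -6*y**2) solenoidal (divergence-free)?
No, ∇·F = -7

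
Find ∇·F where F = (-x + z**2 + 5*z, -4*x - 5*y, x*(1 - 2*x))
-6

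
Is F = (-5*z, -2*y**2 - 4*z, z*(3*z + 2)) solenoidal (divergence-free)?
No, ∇·F = -4*y + 6*z + 2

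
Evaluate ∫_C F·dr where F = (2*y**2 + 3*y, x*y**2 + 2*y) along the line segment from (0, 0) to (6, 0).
0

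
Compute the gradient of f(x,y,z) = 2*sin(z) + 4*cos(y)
(0, -4*sin(y), 2*cos(z))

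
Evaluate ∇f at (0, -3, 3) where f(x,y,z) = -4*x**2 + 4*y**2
(0, -24, 0)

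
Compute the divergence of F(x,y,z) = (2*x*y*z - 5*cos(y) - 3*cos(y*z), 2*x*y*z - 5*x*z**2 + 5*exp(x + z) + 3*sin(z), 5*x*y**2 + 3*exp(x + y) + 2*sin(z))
2*x*z + 2*y*z + 2*cos(z)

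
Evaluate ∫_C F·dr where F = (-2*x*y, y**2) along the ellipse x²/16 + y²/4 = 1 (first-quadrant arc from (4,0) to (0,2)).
24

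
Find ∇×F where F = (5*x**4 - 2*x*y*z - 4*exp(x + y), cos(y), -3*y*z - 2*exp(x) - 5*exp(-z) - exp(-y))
(-3*z + exp(-y), -2*x*y + 2*exp(x), 2*x*z + 4*exp(x + y))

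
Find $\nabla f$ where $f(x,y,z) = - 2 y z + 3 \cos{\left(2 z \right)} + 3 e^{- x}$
(-3*exp(-x), -2*z, -2*y - 6*sin(2*z))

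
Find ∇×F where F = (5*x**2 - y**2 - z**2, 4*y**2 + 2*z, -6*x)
(-2, 6 - 2*z, 2*y)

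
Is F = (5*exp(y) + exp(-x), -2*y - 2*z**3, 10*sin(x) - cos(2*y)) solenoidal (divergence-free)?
No, ∇·F = -2 - exp(-x)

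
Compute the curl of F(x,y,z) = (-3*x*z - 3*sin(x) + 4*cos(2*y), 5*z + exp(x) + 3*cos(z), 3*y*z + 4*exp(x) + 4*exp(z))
(3*z + 3*sin(z) - 5, -3*x - 4*exp(x), exp(x) + 8*sin(2*y))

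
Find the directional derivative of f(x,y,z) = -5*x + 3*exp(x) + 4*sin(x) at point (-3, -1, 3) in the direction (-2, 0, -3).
2*sqrt(13)*(-3 - (-5 + 4*cos(3))*exp(3))*exp(-3)/13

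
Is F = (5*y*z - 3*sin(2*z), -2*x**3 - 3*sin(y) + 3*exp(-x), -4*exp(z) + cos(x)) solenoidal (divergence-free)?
No, ∇·F = -4*exp(z) - 3*cos(y)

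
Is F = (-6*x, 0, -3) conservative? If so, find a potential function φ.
Yes, F is conservative. φ = -3*x**2 - 3*z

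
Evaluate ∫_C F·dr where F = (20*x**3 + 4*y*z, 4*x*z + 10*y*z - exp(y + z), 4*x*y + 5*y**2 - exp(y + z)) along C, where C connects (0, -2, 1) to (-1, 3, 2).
-exp(5) + exp(-1) + 51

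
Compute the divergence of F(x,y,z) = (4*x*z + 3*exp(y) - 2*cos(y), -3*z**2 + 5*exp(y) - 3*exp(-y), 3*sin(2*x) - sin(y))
4*z + 5*exp(y) + 3*exp(-y)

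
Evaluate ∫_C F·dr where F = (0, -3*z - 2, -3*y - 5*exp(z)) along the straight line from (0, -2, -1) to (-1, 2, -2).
-5*exp(-2) + 5*exp(-1) + 10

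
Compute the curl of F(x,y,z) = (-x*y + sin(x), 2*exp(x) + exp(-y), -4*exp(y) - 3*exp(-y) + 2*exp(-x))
(-4*exp(y) + 3*exp(-y), 2*exp(-x), x + 2*exp(x))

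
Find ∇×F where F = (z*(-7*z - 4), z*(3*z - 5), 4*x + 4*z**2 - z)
(5 - 6*z, -14*z - 8, 0)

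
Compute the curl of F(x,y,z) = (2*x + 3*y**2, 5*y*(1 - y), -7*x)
(0, 7, -6*y)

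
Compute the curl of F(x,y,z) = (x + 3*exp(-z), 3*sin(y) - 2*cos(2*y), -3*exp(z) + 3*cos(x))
(0, 3*sin(x) - 3*exp(-z), 0)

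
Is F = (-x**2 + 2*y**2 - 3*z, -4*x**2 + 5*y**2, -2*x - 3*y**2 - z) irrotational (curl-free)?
No, ∇×F = (-6*y, -1, -8*x - 4*y)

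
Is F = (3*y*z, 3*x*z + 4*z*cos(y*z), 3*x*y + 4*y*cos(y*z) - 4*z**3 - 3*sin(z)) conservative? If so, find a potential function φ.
Yes, F is conservative. φ = 3*x*y*z - z**4 + 4*sin(y*z) + 3*cos(z)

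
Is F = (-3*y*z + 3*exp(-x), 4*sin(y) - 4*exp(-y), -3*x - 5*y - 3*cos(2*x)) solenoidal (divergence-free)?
No, ∇·F = 4*cos(y) + 4*exp(-y) - 3*exp(-x)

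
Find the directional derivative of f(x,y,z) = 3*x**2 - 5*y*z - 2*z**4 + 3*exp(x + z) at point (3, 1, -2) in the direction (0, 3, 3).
3*sqrt(2)*(E + 23)/2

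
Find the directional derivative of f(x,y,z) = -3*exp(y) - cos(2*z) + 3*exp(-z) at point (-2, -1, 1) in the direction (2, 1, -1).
-sqrt(6)*sin(2)/3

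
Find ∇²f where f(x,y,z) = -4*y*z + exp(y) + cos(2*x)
exp(y) - 4*cos(2*x)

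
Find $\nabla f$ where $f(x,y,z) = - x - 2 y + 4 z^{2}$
(-1, -2, 8*z)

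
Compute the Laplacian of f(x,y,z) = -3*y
0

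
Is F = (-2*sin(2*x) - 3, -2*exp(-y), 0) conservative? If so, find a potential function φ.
Yes, F is conservative. φ = -3*x + cos(2*x) + 2*exp(-y)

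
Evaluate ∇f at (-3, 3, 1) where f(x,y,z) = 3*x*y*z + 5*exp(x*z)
(5*exp(-3) + 9, -9, -27 - 15*exp(-3))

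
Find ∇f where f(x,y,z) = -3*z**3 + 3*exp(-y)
(0, -3*exp(-y), -9*z**2)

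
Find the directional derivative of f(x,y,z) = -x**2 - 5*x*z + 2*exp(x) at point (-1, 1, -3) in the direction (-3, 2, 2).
sqrt(17)*(-41*E - 6)*exp(-1)/17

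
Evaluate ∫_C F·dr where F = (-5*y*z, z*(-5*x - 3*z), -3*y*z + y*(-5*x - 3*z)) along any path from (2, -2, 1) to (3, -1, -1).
-38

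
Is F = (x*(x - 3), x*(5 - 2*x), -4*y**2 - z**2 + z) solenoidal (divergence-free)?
No, ∇·F = 2*x - 2*z - 2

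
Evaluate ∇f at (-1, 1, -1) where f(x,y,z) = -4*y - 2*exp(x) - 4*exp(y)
(-2*exp(-1), -4*E - 4, 0)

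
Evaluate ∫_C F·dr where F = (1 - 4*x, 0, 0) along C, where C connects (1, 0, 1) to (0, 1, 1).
1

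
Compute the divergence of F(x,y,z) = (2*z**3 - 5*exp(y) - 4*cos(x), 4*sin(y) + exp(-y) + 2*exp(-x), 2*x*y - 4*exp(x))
4*sin(x) + 4*cos(y) - exp(-y)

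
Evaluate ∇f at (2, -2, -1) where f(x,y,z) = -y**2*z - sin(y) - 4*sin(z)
(0, -4 - cos(2), -4 - 4*cos(1))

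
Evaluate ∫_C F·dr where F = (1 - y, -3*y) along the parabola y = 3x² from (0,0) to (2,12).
-222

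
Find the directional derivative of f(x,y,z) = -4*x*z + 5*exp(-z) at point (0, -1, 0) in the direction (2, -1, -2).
10/3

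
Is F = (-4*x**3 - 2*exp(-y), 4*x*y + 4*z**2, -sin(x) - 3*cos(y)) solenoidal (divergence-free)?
No, ∇·F = 4*x*(1 - 3*x)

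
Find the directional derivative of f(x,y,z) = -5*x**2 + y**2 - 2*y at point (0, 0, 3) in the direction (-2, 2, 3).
-4*sqrt(17)/17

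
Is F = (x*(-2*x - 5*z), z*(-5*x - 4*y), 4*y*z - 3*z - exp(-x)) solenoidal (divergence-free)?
No, ∇·F = -4*x + 4*y - 9*z - 3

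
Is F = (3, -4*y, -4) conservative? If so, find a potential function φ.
Yes, F is conservative. φ = 3*x - 2*y**2 - 4*z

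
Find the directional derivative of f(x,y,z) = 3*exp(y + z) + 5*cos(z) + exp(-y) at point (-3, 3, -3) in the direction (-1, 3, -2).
sqrt(14)*(-10*exp(3)*sin(3) - 3 + 3*exp(3))*exp(-3)/14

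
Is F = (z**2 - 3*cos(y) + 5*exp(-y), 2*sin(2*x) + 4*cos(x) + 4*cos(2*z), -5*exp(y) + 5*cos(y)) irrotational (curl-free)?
No, ∇×F = (-5*exp(y) - 5*sin(y) + 8*sin(2*z), 2*z, -4*sin(x) - 3*sin(y) + 4*cos(2*x) + 5*exp(-y))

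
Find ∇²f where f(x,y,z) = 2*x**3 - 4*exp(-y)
12*x - 4*exp(-y)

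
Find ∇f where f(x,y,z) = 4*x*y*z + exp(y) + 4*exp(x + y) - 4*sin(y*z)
(4*y*z + 4*exp(x + y), 4*x*z - 4*z*cos(y*z) + exp(y) + 4*exp(x + y), 4*y*(x - cos(y*z)))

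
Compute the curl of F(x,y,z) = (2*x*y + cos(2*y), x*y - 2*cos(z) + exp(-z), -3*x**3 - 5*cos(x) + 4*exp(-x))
(-2*sin(z) + exp(-z), 9*x**2 - 5*sin(x) + 4*exp(-x), -2*x + y + 2*sin(2*y))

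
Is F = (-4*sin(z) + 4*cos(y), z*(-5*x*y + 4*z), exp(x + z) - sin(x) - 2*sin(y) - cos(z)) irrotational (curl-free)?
No, ∇×F = (5*x*y - 8*z - 2*cos(y), -exp(x + z) + cos(x) - 4*cos(z), -5*y*z + 4*sin(y))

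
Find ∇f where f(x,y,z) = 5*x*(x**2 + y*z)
(15*x**2 + 5*y*z, 5*x*z, 5*x*y)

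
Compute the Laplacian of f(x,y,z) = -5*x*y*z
0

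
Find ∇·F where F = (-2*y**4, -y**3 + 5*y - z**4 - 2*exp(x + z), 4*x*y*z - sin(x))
4*x*y - 3*y**2 + 5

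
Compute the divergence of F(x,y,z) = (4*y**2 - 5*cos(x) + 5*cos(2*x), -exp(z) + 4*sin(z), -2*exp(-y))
5*sin(x) - 10*sin(2*x)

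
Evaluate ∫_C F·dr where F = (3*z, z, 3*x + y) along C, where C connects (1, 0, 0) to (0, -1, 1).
-1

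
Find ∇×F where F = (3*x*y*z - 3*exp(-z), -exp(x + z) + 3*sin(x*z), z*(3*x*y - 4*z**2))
(3*x*z - 3*x*cos(x*z) + exp(x + z), 3*(y*(x - z)*exp(z) + 1)*exp(-z), -3*x*z + 3*z*cos(x*z) - exp(x + z))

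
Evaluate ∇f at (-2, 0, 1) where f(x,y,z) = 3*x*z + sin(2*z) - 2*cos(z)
(3, 0, -6 + 2*cos(2) + 2*sin(1))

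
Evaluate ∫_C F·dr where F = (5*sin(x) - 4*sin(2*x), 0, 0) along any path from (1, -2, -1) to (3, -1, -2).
-2*cos(2) + 2*cos(6) + 5*cos(1) - 5*cos(3)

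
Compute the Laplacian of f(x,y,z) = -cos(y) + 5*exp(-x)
cos(y) + 5*exp(-x)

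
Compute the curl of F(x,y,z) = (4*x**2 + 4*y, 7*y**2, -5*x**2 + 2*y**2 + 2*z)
(4*y, 10*x, -4)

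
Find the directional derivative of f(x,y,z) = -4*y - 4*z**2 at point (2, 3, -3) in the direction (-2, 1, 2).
44/3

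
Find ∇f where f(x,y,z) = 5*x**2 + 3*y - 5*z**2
(10*x, 3, -10*z)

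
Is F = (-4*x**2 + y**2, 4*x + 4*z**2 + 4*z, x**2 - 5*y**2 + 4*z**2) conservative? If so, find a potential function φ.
No, ∇×F = (-10*y - 8*z - 4, -2*x, 4 - 2*y) ≠ 0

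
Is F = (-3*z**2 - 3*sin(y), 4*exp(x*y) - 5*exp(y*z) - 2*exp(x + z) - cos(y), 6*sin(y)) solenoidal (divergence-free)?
No, ∇·F = 4*x*exp(x*y) - 5*z*exp(y*z) + sin(y)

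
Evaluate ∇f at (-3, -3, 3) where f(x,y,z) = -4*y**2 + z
(0, 24, 1)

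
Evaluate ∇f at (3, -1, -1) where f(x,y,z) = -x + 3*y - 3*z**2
(-1, 3, 6)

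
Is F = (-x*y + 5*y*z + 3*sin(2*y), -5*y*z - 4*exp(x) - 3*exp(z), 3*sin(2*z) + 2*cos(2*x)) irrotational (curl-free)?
No, ∇×F = (5*y + 3*exp(z), 5*y + 4*sin(2*x), x - 5*z - 4*exp(x) - 6*cos(2*y))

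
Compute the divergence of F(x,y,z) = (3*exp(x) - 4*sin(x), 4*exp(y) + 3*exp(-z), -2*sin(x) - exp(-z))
3*exp(x) + 4*exp(y) - 4*cos(x) + exp(-z)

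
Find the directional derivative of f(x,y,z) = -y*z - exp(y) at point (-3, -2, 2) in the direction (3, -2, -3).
sqrt(22)*(1 - exp(2))*exp(-2)/11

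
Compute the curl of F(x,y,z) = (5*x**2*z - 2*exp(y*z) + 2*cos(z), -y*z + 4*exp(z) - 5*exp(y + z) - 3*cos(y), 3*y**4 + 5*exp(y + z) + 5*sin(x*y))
(5*x*cos(x*y) + 12*y**3 + y - 4*exp(z) + 10*exp(y + z), 5*x**2 - 2*y*exp(y*z) - 5*y*cos(x*y) - 2*sin(z), 2*z*exp(y*z))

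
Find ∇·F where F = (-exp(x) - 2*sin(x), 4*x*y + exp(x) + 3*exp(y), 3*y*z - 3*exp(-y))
4*x + 3*y - exp(x) + 3*exp(y) - 2*cos(x)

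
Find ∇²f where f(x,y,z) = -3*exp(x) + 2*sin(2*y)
-3*exp(x) - 8*sin(2*y)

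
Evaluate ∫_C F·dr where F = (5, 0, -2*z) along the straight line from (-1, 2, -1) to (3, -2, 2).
17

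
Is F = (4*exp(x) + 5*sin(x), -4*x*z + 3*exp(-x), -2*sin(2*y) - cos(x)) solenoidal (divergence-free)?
No, ∇·F = 4*exp(x) + 5*cos(x)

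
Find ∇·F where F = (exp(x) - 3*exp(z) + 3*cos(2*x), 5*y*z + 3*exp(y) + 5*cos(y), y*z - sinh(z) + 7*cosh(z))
y + 5*z + exp(x) + 3*exp(y) - 6*sin(2*x) - 5*sin(y) + 7*sinh(z) - cosh(z)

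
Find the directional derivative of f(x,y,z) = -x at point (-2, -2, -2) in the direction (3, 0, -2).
-3*sqrt(13)/13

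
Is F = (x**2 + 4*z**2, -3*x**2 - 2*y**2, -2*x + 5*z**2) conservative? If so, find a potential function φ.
No, ∇×F = (0, 8*z + 2, -6*x) ≠ 0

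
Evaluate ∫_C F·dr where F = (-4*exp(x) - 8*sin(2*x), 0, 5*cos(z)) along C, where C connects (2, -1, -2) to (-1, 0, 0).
4*cos(2) - 4*exp(-1) - 4*cos(4) + 5*sin(2) + 4*exp(2)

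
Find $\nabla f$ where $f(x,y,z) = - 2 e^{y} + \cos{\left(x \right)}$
(-sin(x), -2*exp(y), 0)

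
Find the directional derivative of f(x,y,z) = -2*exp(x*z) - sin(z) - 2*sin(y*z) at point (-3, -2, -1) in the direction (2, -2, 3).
sqrt(17)*(8*cos(2) - 3*cos(1) + 22*exp(3))/17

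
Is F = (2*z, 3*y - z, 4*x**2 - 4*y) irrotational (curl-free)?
No, ∇×F = (-3, 2 - 8*x, 0)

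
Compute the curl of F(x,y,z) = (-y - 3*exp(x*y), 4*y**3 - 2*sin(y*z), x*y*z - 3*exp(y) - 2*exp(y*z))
(x*z + 2*y*cos(y*z) - 2*z*exp(y*z) - 3*exp(y), -y*z, 3*x*exp(x*y) + 1)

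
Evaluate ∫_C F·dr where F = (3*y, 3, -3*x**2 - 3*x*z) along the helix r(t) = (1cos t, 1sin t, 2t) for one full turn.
-9*pi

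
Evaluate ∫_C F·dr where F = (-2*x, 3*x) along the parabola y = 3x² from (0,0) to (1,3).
5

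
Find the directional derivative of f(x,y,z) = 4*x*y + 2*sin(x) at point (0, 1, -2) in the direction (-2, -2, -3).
-12*sqrt(17)/17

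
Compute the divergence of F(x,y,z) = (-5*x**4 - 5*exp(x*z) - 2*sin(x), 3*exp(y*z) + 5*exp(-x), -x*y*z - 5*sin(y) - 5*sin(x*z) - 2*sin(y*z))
-20*x**3 - x*y - 5*x*cos(x*z) - 2*y*cos(y*z) - 5*z*exp(x*z) + 3*z*exp(y*z) - 2*cos(x)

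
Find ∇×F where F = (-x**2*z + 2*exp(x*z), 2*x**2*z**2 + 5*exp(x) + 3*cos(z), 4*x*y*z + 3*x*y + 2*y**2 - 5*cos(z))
(-4*x**2*z + 4*x*z + 3*x + 4*y + 3*sin(z), -x**2 + 2*x*exp(x*z) - 4*y*z - 3*y, 4*x*z**2 + 5*exp(x))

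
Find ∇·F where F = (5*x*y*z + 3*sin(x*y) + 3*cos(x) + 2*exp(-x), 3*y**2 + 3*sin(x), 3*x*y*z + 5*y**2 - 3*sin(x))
3*x*y + 5*y*z + 3*y*cos(x*y) + 6*y - 3*sin(x) - 2*exp(-x)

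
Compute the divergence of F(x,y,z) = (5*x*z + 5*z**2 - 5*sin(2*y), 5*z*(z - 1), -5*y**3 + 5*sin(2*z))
5*z + 10*cos(2*z)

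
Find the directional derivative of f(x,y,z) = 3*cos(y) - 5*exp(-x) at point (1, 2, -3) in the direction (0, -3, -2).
9*sqrt(13)*sin(2)/13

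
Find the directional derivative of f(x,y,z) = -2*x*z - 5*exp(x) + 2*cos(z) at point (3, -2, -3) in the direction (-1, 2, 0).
sqrt(5)*(-6/5 + exp(3))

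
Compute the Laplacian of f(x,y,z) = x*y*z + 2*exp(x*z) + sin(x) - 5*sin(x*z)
x**2*(2*exp(x*z) + 5*sin(x*z)) + 2*z**2*exp(x*z) + 5*z**2*sin(x*z) - sin(x)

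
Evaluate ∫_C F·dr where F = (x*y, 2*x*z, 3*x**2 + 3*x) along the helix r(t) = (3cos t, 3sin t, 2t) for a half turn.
9*pi*(3 + pi)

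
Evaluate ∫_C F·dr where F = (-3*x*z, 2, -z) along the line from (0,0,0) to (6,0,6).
-234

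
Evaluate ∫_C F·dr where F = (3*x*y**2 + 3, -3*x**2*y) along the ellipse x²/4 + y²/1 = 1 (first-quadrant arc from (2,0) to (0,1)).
-12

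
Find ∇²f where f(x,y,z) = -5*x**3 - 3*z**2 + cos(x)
-30*x - cos(x) - 6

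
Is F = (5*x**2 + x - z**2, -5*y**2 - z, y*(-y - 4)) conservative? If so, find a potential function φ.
No, ∇×F = (-2*y - 3, -2*z, 0) ≠ 0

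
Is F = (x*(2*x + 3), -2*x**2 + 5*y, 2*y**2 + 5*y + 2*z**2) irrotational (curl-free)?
No, ∇×F = (4*y + 5, 0, -4*x)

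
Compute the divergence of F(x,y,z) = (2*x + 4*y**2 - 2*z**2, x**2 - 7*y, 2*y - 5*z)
-10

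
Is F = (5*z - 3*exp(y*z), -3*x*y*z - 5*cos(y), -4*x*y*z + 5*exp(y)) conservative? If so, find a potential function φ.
No, ∇×F = (3*x*y - 4*x*z + 5*exp(y), 4*y*z - 3*y*exp(y*z) + 5, 3*z*(-y + exp(y*z))) ≠ 0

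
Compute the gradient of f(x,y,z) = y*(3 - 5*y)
(0, 3 - 10*y, 0)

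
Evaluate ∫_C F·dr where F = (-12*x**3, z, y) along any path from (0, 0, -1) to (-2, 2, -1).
-50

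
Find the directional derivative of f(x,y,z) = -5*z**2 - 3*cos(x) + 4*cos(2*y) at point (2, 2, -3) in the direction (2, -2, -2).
sqrt(3)*(-10 + 8*sin(4)/3 + sin(2))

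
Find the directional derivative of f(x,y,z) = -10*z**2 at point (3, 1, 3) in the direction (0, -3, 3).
-30*sqrt(2)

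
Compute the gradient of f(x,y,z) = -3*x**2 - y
(-6*x, -1, 0)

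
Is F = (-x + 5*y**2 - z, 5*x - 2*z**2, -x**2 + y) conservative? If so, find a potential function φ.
No, ∇×F = (4*z + 1, 2*x - 1, 5 - 10*y) ≠ 0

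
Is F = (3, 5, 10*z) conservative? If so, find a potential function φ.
Yes, F is conservative. φ = 3*x + 5*y + 5*z**2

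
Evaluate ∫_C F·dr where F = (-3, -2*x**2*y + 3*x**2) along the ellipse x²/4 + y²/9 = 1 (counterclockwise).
0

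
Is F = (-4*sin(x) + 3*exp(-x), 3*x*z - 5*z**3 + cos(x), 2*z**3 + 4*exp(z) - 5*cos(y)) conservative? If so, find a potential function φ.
No, ∇×F = (-3*x + 15*z**2 + 5*sin(y), 0, 3*z - sin(x)) ≠ 0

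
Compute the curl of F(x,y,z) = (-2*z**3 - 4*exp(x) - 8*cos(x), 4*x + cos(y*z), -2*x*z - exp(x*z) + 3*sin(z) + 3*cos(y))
(y*sin(y*z) - 3*sin(y), z*(-6*z + exp(x*z) + 2), 4)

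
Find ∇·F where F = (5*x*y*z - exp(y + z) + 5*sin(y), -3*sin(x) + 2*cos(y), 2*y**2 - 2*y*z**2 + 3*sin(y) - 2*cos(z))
y*z - 2*sin(y) + 2*sin(z)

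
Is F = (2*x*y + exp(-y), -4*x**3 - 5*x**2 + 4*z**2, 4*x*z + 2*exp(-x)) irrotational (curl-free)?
No, ∇×F = (-8*z, -4*z + 2*exp(-x), -12*x**2 - 12*x + exp(-y))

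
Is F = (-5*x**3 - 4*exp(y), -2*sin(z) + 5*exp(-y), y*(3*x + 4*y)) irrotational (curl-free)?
No, ∇×F = (3*x + 8*y + 2*cos(z), -3*y, 4*exp(y))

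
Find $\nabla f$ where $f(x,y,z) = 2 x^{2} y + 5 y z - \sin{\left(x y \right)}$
(y*(4*x - cos(x*y)), 2*x**2 - x*cos(x*y) + 5*z, 5*y)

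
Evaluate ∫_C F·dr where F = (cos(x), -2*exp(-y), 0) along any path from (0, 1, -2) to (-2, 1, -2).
-sin(2)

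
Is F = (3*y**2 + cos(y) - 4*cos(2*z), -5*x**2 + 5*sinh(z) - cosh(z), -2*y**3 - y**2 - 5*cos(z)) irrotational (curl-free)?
No, ∇×F = (-6*y**2 - 2*y + sinh(z) - 5*cosh(z), 8*sin(2*z), -10*x - 6*y + sin(y))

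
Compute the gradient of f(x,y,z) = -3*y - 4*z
(0, -3, -4)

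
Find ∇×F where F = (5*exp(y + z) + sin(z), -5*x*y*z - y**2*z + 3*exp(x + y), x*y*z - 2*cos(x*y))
(5*x*y + x*z + 2*x*sin(x*y) + y**2, -y*z - 2*y*sin(x*y) + 5*exp(y + z) + cos(z), -5*y*z + 3*exp(x + y) - 5*exp(y + z))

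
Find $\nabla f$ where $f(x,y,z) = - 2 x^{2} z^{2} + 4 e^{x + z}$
(-4*x*z**2 + 4*exp(x + z), 0, -4*x**2*z + 4*exp(x + z))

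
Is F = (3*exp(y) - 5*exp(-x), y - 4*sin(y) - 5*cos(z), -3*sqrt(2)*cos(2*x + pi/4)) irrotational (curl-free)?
No, ∇×F = (-5*sin(z), -6*sqrt(2)*sin(2*x + pi/4), -3*exp(y))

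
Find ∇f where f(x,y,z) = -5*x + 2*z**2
(-5, 0, 4*z)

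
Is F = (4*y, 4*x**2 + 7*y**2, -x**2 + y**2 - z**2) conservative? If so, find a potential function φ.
No, ∇×F = (2*y, 2*x, 8*x - 4) ≠ 0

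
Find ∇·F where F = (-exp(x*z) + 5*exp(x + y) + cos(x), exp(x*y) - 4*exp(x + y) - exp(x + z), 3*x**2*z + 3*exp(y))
3*x**2 + x*exp(x*y) - z*exp(x*z) + exp(x + y) - sin(x)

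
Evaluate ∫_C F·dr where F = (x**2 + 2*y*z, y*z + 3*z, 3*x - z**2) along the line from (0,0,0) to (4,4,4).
112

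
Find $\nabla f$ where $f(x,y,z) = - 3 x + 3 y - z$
(-3, 3, -1)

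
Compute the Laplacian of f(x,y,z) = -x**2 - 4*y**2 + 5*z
-10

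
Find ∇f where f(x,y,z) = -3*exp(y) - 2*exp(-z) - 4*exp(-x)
(4*exp(-x), -3*exp(y), 2*exp(-z))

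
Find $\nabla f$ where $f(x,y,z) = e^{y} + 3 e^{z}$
(0, exp(y), 3*exp(z))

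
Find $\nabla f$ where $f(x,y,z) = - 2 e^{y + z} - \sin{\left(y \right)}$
(0, -2*exp(y + z) - cos(y), -2*exp(y + z))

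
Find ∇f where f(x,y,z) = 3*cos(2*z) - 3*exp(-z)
(0, 0, -6*sin(2*z) + 3*exp(-z))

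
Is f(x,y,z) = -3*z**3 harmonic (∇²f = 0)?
No, ∇²f = -18*z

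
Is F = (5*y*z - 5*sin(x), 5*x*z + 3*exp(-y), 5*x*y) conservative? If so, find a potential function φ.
Yes, F is conservative. φ = 5*x*y*z + 5*cos(x) - 3*exp(-y)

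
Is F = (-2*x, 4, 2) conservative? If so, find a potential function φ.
Yes, F is conservative. φ = -x**2 + 4*y + 2*z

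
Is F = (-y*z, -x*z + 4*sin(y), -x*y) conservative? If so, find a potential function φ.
Yes, F is conservative. φ = -x*y*z - 4*cos(y)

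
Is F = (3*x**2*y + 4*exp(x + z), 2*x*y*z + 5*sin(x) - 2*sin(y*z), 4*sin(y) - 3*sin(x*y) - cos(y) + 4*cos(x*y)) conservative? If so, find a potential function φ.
No, ∇×F = (-2*x*y - 4*x*sin(x*y) - 3*x*cos(x*y) + 2*y*cos(y*z) + sin(y) + 4*cos(y), 4*y*sin(x*y) + 3*y*cos(x*y) + 4*exp(x + z), -3*x**2 + 2*y*z + 5*cos(x)) ≠ 0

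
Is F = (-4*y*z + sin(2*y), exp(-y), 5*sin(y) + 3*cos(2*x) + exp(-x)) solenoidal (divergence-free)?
No, ∇·F = -exp(-y)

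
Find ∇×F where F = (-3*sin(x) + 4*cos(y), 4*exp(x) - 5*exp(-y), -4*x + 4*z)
(0, 4, 4*exp(x) + 4*sin(y))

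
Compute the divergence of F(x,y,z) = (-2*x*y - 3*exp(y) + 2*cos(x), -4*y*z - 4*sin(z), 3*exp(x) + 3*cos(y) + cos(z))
-2*y - 4*z - 2*sin(x) - sin(z)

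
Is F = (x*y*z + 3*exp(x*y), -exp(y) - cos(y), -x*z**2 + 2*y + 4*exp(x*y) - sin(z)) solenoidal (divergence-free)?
No, ∇·F = -2*x*z + y*z + 3*y*exp(x*y) - exp(y) + sin(y) - cos(z)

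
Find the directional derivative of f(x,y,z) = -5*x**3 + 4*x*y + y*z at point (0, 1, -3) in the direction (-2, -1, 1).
-2*sqrt(6)/3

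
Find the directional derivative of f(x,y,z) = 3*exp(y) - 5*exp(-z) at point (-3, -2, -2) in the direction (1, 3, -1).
sqrt(11)*(9 - 5*exp(4))*exp(-2)/11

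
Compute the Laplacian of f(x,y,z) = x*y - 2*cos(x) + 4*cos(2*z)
2*cos(x) - 16*cos(2*z)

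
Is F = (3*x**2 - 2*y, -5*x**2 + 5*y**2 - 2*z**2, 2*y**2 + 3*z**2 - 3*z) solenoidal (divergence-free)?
No, ∇·F = 6*x + 10*y + 6*z - 3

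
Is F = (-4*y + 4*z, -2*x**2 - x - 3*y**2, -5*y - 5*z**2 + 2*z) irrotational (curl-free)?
No, ∇×F = (-5, 4, 3 - 4*x)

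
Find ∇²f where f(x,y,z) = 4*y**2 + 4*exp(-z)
8 + 4*exp(-z)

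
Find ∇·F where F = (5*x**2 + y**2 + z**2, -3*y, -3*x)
10*x - 3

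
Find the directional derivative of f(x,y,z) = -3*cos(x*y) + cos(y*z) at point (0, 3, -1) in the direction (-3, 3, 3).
2*sqrt(3)*sin(3)/3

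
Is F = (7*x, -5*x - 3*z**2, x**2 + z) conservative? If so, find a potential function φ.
No, ∇×F = (6*z, -2*x, -5) ≠ 0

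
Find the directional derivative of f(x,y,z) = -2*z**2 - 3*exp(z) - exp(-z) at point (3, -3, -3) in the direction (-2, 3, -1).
sqrt(14)*(-(12 + exp(3))*exp(3) + 3)*exp(-3)/14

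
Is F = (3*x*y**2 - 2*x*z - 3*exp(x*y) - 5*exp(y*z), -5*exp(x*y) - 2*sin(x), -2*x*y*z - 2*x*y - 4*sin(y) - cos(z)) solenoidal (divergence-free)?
No, ∇·F = -2*x*y - 5*x*exp(x*y) + 3*y**2 - 3*y*exp(x*y) - 2*z + sin(z)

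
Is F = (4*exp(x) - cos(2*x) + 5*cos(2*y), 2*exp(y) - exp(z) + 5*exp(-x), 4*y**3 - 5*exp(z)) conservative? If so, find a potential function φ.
No, ∇×F = (12*y**2 + exp(z), 0, 10*sin(2*y) - 5*exp(-x)) ≠ 0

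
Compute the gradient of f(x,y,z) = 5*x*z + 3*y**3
(5*z, 9*y**2, 5*x)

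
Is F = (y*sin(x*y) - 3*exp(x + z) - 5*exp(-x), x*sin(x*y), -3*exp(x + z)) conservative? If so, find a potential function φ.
Yes, F is conservative. φ = -3*exp(x + z) - cos(x*y) + 5*exp(-x)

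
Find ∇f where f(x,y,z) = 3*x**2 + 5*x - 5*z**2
(6*x + 5, 0, -10*z)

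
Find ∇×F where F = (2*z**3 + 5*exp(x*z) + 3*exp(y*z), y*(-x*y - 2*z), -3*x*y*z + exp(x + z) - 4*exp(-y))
(-3*x*z + 2*y + 4*exp(-y), 5*x*exp(x*z) + 3*y*z + 3*y*exp(y*z) + 6*z**2 - exp(x + z), -y**2 - 3*z*exp(y*z))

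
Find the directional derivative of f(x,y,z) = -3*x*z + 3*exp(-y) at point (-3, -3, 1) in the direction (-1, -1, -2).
sqrt(6)*(-5 + exp(3))/2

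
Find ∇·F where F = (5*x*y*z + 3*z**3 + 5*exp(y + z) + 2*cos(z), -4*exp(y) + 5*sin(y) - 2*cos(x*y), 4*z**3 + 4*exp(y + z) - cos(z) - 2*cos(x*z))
2*x*sin(x*y) + 2*x*sin(x*z) + 5*y*z + 12*z**2 - 4*exp(y) + 4*exp(y + z) + sin(z) + 5*cos(y)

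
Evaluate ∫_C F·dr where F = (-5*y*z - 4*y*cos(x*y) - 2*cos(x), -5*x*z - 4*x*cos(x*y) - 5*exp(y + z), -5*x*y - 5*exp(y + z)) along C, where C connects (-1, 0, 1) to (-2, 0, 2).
-5*exp(2) - 2*sin(1) + 2*sin(2) + 5*E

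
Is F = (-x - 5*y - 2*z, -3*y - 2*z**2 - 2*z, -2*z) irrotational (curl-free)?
No, ∇×F = (4*z + 2, -2, 5)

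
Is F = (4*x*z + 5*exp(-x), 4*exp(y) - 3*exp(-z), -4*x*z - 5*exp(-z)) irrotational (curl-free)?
No, ∇×F = (-3*exp(-z), 4*x + 4*z, 0)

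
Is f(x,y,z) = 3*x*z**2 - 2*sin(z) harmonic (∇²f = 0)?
No, ∇²f = 6*x + 2*sin(z)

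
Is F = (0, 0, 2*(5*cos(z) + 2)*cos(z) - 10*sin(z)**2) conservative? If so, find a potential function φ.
Yes, F is conservative. φ = 2*(5*cos(z) + 2)*sin(z)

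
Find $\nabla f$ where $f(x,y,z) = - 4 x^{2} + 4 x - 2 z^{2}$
(4 - 8*x, 0, -4*z)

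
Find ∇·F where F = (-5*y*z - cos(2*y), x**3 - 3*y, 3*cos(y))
-3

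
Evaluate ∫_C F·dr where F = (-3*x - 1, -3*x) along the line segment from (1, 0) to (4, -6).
39/2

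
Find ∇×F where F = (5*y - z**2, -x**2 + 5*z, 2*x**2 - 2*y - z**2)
(-7, -4*x - 2*z, -2*x - 5)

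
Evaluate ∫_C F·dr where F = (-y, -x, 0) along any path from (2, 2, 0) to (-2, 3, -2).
10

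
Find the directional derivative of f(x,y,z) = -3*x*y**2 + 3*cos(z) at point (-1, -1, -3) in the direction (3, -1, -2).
-3*sqrt(14)*(2*sin(3) + 1)/14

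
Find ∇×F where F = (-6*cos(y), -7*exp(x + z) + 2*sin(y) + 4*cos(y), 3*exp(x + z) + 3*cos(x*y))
(-3*x*sin(x*y) + 7*exp(x + z), 3*y*sin(x*y) - 3*exp(x + z), -7*exp(x + z) - 6*sin(y))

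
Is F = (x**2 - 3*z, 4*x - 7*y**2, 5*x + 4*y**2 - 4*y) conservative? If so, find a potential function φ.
No, ∇×F = (8*y - 4, -8, 4) ≠ 0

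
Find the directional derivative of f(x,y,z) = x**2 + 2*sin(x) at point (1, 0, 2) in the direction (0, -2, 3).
0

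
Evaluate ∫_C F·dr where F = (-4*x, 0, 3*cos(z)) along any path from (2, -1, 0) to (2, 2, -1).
-3*sin(1)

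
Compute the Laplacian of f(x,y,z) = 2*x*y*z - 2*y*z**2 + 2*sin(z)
-4*y - 2*sin(z)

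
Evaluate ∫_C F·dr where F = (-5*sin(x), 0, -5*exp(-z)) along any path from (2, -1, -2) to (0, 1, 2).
-10*sinh(2) - 5*cos(2) + 5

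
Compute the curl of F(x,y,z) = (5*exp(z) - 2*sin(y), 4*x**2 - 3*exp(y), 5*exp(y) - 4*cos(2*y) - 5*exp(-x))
(5*exp(y) + 8*sin(2*y), 5*exp(z) - 5*exp(-x), 8*x + 2*cos(y))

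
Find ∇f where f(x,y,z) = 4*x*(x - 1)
(8*x - 4, 0, 0)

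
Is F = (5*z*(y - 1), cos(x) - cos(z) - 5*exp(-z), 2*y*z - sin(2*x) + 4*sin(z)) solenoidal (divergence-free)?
No, ∇·F = 2*y + 4*cos(z)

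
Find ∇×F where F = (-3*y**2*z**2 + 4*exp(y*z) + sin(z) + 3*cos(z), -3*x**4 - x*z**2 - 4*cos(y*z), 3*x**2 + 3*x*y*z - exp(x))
(5*x*z - 4*y*sin(y*z), -6*x - 6*y**2*z - 3*y*z + 4*y*exp(y*z) + exp(x) - 3*sin(z) + cos(z), -12*x**3 + 6*y*z**2 - z**2 - 4*z*exp(y*z))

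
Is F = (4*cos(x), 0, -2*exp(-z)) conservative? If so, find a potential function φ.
Yes, F is conservative. φ = 4*sin(x) + 2*exp(-z)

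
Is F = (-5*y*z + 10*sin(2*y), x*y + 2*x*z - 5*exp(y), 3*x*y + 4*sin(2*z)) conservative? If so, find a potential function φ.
No, ∇×F = (x, -8*y, y + 7*z - 20*cos(2*y)) ≠ 0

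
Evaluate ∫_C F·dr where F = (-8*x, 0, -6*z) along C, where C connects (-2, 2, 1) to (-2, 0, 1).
0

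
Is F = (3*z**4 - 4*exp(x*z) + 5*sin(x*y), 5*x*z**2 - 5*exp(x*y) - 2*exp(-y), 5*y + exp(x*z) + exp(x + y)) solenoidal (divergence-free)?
No, ∇·F = -5*x*exp(x*y) + x*exp(x*z) + 5*y*cos(x*y) - 4*z*exp(x*z) + 2*exp(-y)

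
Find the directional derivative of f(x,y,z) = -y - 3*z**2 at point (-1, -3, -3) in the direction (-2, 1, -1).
-19*sqrt(6)/6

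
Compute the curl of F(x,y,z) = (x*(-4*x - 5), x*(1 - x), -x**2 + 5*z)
(0, 2*x, 1 - 2*x)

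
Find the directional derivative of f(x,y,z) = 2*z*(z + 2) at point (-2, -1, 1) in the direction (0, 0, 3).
8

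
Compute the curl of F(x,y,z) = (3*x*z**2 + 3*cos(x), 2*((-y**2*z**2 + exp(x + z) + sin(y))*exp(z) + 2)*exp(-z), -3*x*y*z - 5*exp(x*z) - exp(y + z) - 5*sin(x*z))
(-3*x*z + 4*y**2*z - 2*exp(x + z) - exp(y + z) + 4*exp(-z), z*(6*x + 3*y + 5*exp(x*z) + 5*cos(x*z)), 2*exp(x + z))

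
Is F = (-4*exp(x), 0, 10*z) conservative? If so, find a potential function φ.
Yes, F is conservative. φ = 5*z**2 - 4*exp(x)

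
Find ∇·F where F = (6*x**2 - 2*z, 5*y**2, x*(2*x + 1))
12*x + 10*y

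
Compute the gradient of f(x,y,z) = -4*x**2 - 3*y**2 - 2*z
(-8*x, -6*y, -2)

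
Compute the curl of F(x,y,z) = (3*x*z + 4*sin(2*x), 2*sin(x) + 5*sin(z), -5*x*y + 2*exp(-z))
(-5*x - 5*cos(z), 3*x + 5*y, 2*cos(x))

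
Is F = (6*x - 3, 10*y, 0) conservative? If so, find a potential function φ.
Yes, F is conservative. φ = 3*x**2 - 3*x + 5*y**2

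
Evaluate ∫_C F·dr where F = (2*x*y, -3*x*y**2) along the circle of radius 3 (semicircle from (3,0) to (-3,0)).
-243*pi/8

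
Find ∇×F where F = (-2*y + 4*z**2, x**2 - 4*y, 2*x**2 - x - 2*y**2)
(-4*y, -4*x + 8*z + 1, 2*x + 2)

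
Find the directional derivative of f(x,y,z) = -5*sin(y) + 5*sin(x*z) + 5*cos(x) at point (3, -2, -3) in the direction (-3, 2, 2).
5*sqrt(17)*(15*cos(9) + 3*sin(3) - 2*cos(2))/17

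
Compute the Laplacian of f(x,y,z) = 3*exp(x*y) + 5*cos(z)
3*x**2*exp(x*y) + 3*y**2*exp(x*y) - 5*cos(z)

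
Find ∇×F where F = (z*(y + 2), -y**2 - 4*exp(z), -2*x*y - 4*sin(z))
(-2*x + 4*exp(z), 3*y + 2, -z)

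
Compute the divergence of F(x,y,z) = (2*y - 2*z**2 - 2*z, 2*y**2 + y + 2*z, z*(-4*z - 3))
4*y - 8*z - 2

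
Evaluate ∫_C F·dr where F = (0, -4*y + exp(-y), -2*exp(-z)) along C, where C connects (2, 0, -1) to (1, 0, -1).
0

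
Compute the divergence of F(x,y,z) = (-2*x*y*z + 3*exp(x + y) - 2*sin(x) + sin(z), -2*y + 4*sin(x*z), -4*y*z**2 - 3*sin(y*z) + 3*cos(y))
-10*y*z - 3*y*cos(y*z) + 3*exp(x + y) - 2*cos(x) - 2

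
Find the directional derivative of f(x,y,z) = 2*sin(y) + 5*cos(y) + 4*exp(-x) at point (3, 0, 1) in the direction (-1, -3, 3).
2*sqrt(19)*(2 - 3*exp(3))*exp(-3)/19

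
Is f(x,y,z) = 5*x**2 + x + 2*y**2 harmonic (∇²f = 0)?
No, ∇²f = 14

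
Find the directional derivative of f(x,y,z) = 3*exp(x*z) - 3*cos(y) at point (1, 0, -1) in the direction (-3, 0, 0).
3*exp(-1)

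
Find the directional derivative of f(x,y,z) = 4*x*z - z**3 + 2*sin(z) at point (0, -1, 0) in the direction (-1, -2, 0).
0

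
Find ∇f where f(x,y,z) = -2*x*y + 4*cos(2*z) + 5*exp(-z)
(-2*y, -2*x, -8*sin(2*z) - 5*exp(-z))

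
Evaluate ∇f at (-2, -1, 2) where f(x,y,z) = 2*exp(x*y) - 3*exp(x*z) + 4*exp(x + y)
(2*(-exp(6) - 3 + 2*E)*exp(-4), 4*(1 - exp(5))*exp(-3), 6*exp(-4))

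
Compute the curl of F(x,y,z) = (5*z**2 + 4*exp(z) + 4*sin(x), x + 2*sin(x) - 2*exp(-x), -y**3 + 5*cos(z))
(-3*y**2, 10*z + 4*exp(z), 2*cos(x) + 1 + 2*exp(-x))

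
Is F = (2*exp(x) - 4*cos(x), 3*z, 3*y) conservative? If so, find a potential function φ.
Yes, F is conservative. φ = 3*y*z + 2*exp(x) - 4*sin(x)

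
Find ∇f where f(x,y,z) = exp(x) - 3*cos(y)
(exp(x), 3*sin(y), 0)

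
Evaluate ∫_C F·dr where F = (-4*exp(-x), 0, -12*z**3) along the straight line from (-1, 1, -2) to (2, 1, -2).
4*(1 - exp(3))*exp(-2)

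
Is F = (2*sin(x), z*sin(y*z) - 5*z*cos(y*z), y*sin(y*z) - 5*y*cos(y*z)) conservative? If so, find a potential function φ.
Yes, F is conservative. φ = -5*sin(y*z) - 2*cos(x) - cos(y*z)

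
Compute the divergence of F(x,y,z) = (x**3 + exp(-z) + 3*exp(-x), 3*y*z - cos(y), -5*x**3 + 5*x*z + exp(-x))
3*x**2 + 5*x + 3*z + sin(y) - 3*exp(-x)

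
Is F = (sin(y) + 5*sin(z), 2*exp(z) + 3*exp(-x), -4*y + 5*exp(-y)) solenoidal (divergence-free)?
Yes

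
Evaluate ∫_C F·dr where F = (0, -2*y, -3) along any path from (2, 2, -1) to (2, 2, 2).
-9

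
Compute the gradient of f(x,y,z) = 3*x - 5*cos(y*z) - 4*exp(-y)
(3, 5*z*sin(y*z) + 4*exp(-y), 5*y*sin(y*z))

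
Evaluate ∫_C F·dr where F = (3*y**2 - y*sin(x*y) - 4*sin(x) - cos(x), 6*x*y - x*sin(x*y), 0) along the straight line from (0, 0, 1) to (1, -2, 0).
-sin(1) + cos(2) + 4*cos(1) + 7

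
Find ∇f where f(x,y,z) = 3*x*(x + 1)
(6*x + 3, 0, 0)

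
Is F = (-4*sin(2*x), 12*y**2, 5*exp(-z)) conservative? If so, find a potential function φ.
Yes, F is conservative. φ = 4*y**3 + 2*cos(2*x) - 5*exp(-z)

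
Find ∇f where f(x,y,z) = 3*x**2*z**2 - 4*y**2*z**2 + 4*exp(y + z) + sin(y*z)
(6*x*z**2, -8*y*z**2 + z*cos(y*z) + 4*exp(y + z), 6*x**2*z - 8*y**2*z + y*cos(y*z) + 4*exp(y + z))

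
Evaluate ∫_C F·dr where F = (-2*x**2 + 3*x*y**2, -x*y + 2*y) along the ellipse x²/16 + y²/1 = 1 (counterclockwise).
0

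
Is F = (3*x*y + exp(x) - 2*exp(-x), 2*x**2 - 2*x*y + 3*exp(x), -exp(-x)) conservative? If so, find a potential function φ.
No, ∇×F = (0, -exp(-x), x - 2*y + 3*exp(x)) ≠ 0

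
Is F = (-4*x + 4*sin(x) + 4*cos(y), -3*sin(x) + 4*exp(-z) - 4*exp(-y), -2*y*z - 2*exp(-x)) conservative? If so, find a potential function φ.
No, ∇×F = (-2*z + 4*exp(-z), -2*exp(-x), 4*sin(y) - 3*cos(x)) ≠ 0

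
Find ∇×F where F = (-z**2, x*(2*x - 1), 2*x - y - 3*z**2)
(-1, -2*z - 2, 4*x - 1)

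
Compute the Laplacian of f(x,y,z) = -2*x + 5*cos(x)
-5*cos(x)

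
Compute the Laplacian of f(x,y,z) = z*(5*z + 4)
10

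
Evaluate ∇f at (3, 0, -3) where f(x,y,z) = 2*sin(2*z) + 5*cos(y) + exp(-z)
(0, 0, -exp(3) + 4*cos(6))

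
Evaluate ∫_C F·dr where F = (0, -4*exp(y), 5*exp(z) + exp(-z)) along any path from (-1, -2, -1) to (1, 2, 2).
(-5*E + 3 + exp(3) + exp(4))*exp(-2)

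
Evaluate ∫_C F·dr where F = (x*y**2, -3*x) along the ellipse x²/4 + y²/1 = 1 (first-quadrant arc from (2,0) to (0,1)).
-3*pi/2 - 1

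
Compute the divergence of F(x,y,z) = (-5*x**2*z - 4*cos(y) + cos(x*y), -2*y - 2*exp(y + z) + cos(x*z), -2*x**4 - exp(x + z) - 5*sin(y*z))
-10*x*z - y*sin(x*y) - 5*y*cos(y*z) - exp(x + z) - 2*exp(y + z) - 2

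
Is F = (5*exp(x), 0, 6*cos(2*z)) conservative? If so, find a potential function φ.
Yes, F is conservative. φ = 5*exp(x) + 3*sin(2*z)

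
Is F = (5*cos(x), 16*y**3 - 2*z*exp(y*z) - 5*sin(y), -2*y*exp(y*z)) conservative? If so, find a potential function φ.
Yes, F is conservative. φ = 4*y**4 - 2*exp(y*z) + 5*sin(x) + 5*cos(y)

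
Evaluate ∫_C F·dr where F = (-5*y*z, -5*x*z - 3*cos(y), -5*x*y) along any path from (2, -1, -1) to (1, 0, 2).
10 - 3*sin(1)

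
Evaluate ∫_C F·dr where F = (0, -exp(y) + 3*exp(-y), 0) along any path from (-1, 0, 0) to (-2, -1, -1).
-3*E - exp(-1) + 4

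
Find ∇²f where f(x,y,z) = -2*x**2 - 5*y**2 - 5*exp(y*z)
-5*y**2*exp(y*z) - 5*z**2*exp(y*z) - 14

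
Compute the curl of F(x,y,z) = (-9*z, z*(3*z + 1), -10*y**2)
(-20*y - 6*z - 1, -9, 0)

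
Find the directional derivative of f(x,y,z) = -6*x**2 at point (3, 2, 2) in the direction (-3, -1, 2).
54*sqrt(14)/7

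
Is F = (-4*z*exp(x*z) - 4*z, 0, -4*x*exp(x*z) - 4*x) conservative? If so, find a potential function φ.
Yes, F is conservative. φ = -4*x*z - 4*exp(x*z)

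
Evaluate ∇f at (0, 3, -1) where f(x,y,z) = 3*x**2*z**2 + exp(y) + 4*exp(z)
(0, exp(3), 4*exp(-1))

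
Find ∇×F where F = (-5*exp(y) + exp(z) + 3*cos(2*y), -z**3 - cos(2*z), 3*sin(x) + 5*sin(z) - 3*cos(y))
(3*z**2 + 3*sin(y) - 2*sin(2*z), exp(z) - 3*cos(x), 5*exp(y) + 6*sin(2*y))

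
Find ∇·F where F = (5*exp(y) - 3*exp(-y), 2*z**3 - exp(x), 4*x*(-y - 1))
0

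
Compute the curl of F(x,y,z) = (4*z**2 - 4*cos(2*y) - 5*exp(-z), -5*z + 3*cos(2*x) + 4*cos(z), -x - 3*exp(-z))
(4*sin(z) + 5, 8*z + 1 + 5*exp(-z), -6*sin(2*x) - 8*sin(2*y))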